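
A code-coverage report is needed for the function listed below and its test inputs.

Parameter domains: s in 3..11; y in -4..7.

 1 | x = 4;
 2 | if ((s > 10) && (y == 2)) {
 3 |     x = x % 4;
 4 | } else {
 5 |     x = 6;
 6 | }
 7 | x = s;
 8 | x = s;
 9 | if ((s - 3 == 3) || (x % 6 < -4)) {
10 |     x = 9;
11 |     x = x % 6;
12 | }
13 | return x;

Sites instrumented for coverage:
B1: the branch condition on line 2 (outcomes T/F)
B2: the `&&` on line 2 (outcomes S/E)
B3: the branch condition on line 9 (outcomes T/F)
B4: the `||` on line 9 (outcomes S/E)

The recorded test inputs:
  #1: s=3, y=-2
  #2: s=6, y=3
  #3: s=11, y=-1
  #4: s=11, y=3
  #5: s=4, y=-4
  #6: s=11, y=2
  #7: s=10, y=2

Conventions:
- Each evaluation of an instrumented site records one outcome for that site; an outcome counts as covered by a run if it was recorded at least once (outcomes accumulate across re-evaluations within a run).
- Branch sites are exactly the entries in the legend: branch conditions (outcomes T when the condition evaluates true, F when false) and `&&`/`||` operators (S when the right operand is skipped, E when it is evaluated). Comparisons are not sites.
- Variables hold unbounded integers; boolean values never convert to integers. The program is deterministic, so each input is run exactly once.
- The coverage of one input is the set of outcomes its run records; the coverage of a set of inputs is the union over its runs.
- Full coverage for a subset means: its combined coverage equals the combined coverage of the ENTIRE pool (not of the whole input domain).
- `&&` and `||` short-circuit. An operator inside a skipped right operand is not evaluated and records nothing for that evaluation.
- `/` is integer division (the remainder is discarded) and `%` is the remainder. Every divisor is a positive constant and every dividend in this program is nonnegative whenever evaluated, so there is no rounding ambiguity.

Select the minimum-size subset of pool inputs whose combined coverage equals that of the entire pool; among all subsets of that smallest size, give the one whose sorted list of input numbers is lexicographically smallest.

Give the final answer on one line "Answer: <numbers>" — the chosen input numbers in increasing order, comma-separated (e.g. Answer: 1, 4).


input #1, s=3, y=-2: outcomes B1=F, B2=S, B3=F, B4=E
input #2, s=6, y=3: outcomes B1=F, B2=S, B3=T, B4=S
input #3, s=11, y=-1: outcomes B1=F, B2=E, B3=F, B4=E
input #4, s=11, y=3: outcomes B1=F, B2=E, B3=F, B4=E
input #5, s=4, y=-4: outcomes B1=F, B2=S, B3=F, B4=E
input #6, s=11, y=2: outcomes B1=T, B2=E, B3=F, B4=E
input #7, s=10, y=2: outcomes B1=F, B2=S, B3=F, B4=E
union over all inputs: B1=T, B1=F, B2=S, B2=E, B3=T, B3=F, B4=S, B4=E (8 outcomes)
no size-1 subset reaches all 8 outcomes (best union: 4/8)
inputs {2, 6} (size 2) cover everything; no size-2 subset with a lexicographically smaller index list covers all 8
Answer: 2, 6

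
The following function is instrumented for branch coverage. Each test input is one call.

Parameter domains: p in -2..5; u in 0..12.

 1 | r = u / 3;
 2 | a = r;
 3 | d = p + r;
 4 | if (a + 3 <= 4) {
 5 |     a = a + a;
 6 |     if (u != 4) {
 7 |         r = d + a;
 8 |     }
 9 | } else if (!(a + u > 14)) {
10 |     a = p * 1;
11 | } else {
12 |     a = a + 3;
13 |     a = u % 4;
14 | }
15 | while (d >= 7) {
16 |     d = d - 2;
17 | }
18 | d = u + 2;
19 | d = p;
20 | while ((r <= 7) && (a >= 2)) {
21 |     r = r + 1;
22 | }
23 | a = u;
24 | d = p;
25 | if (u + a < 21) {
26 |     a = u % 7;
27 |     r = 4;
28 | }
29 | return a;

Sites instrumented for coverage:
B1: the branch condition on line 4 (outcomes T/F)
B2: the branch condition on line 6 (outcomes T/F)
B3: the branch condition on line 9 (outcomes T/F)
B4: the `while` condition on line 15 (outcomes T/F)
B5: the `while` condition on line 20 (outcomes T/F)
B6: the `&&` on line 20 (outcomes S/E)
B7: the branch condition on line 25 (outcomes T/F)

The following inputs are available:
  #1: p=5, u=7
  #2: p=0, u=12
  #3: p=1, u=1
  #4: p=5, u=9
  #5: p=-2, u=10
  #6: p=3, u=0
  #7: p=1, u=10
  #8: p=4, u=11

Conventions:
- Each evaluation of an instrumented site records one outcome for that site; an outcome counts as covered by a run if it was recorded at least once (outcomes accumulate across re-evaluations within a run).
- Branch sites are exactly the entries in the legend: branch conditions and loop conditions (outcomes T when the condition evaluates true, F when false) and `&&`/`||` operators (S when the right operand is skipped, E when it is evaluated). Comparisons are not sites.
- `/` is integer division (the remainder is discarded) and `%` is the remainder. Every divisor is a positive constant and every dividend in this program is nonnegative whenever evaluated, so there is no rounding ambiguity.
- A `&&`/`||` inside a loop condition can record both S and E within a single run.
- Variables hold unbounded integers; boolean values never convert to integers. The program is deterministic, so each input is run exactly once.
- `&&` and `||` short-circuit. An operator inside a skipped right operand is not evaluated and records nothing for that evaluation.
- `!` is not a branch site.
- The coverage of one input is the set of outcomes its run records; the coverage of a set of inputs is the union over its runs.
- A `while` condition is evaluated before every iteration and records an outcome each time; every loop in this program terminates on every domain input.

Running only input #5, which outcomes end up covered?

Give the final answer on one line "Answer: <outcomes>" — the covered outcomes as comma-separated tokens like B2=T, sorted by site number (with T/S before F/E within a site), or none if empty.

Event log for input #5 (p=-2, u=10):
  B1->F, B3->T, B4->F, B6->E, B5->F, B7->T
collecting distinct outcomes: B1=F, B3=T, B4=F, B5=F, B6=E, B7=T

Answer: B1=F, B3=T, B4=F, B5=F, B6=E, B7=T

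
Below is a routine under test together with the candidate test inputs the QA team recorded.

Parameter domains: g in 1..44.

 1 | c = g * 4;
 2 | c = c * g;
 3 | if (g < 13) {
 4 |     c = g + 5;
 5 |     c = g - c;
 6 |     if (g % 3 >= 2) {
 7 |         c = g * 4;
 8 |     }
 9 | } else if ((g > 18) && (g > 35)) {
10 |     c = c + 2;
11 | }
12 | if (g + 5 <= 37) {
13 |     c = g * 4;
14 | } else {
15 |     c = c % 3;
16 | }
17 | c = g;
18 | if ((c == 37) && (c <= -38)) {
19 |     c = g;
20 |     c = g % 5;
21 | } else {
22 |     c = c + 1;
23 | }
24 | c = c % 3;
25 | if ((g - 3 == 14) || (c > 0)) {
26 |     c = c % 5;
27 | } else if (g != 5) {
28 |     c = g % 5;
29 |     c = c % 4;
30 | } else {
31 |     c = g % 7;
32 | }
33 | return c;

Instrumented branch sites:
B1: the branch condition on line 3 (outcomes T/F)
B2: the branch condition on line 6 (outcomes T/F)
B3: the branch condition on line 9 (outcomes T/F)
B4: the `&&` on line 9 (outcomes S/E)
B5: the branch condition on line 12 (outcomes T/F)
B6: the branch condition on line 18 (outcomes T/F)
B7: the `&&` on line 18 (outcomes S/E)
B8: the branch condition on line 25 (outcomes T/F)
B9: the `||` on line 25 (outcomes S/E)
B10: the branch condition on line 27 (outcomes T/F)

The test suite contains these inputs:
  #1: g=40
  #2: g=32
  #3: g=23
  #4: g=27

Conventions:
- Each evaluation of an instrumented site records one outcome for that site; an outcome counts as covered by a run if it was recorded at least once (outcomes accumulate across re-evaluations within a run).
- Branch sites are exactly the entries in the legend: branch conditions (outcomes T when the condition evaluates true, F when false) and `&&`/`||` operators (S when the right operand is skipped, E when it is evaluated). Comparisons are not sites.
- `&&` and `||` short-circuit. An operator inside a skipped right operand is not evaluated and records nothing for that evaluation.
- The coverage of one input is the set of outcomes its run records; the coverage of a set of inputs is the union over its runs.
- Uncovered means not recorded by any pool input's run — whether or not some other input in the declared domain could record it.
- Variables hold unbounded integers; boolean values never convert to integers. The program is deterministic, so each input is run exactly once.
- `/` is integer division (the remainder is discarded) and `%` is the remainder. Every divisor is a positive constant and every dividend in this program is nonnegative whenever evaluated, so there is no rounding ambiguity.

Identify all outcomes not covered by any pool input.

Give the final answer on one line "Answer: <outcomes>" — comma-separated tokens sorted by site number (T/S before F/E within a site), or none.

#1 (g=40) -> B1->F, B4->E, B3->T, B5->F, B7->S, B6->F, B9->E, B8->T; covered: B1=F, B3=T, B4=E, B5=F, B6=F, B7=S, B8=T, B9=E
#2 (g=32) -> B1->F, B4->E, B3->F, B5->T, B7->S, B6->F, B9->E, B8->F, B10->T; covered: B1=F, B3=F, B4=E, B5=T, B6=F, B7=S, B8=F, B9=E, B10=T
#3 (g=23) -> B1->F, B4->E, B3->F, B5->T, B7->S, B6->F, B9->E, B8->F, B10->T; covered: B1=F, B3=F, B4=E, B5=T, B6=F, B7=S, B8=F, B9=E, B10=T
#4 (g=27) -> B1->F, B4->E, B3->F, B5->T, B7->S, B6->F, B9->E, B8->T; covered: B1=F, B3=F, B4=E, B5=T, B6=F, B7=S, B8=T, B9=E
union over the pool: B1=F, B3=T, B3=F, B4=E, B5=T, B5=F, B6=F, B7=S, B8=T, B8=F, B9=E, B10=T
uncovered (8 of 20): B1=T, B2=T, B2=F, B4=S, B6=T, B7=E, B9=S, B10=F

Answer: B1=T, B2=T, B2=F, B4=S, B6=T, B7=E, B9=S, B10=F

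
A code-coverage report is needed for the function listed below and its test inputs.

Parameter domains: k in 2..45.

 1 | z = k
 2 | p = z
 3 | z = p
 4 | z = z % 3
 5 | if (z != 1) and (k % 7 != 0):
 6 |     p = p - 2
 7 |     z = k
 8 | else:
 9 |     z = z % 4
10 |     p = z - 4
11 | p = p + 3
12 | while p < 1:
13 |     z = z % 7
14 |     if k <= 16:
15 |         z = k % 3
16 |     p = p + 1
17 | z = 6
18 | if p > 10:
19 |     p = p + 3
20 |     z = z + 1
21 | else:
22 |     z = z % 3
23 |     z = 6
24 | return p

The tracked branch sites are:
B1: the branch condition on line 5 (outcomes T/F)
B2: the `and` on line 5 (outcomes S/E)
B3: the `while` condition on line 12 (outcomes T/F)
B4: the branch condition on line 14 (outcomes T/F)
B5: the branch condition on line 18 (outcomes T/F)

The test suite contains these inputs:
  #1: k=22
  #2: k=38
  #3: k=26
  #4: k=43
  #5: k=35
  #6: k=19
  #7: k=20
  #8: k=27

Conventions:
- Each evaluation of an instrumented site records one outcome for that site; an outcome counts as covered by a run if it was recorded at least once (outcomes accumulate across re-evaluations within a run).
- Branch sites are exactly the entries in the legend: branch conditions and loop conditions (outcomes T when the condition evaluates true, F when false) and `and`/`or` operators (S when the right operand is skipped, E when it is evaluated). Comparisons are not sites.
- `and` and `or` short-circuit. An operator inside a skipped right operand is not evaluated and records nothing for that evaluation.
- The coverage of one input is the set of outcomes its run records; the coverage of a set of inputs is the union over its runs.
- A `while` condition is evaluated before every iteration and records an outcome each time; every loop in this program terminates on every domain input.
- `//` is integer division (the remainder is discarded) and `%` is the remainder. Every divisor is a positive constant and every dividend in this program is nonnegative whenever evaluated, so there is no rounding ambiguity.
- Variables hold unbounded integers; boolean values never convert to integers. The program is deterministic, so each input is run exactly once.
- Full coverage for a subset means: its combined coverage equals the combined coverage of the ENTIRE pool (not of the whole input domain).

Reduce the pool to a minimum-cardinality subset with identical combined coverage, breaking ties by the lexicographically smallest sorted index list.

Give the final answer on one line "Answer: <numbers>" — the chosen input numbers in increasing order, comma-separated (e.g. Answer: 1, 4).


input #1 (k=22): events B2->S, B1->F, B3->T, B4->F, B3->F, B5->F; covers B1=F, B2=S, B3=T, B3=F, B4=F, B5=F
input #2 (k=38): events B2->E, B1->T, B3->F, B5->T; covers B1=T, B2=E, B3=F, B5=T
input #3 (k=26): events B2->E, B1->T, B3->F, B5->T; covers B1=T, B2=E, B3=F, B5=T
input #4 (k=43): events B2->S, B1->F, B3->T, B4->F, B3->F, B5->F; covers B1=F, B2=S, B3=T, B3=F, B4=F, B5=F
input #5 (k=35): events B2->E, B1->F, B3->F, B5->F; covers B1=F, B2=E, B3=F, B5=F
input #6 (k=19): events B2->S, B1->F, B3->T, B4->F, B3->F, B5->F; covers B1=F, B2=S, B3=T, B3=F, B4=F, B5=F
input #7 (k=20): events B2->E, B1->T, B3->F, B5->T; covers B1=T, B2=E, B3=F, B5=T
input #8 (k=27): events B2->E, B1->T, B3->F, B5->T; covers B1=T, B2=E, B3=F, B5=T
pool-wide coverage (9 outcomes): B1=T, B1=F, B2=S, B2=E, B3=T, B3=F, B4=F, B5=T, B5=F
checked all size-1 subsets: none covers 9 outcomes (max 6/9)
inputs {1, 2} (size 2) cover everything; no size-2 subset with a lexicographically smaller index list covers all 9
Answer: 1, 2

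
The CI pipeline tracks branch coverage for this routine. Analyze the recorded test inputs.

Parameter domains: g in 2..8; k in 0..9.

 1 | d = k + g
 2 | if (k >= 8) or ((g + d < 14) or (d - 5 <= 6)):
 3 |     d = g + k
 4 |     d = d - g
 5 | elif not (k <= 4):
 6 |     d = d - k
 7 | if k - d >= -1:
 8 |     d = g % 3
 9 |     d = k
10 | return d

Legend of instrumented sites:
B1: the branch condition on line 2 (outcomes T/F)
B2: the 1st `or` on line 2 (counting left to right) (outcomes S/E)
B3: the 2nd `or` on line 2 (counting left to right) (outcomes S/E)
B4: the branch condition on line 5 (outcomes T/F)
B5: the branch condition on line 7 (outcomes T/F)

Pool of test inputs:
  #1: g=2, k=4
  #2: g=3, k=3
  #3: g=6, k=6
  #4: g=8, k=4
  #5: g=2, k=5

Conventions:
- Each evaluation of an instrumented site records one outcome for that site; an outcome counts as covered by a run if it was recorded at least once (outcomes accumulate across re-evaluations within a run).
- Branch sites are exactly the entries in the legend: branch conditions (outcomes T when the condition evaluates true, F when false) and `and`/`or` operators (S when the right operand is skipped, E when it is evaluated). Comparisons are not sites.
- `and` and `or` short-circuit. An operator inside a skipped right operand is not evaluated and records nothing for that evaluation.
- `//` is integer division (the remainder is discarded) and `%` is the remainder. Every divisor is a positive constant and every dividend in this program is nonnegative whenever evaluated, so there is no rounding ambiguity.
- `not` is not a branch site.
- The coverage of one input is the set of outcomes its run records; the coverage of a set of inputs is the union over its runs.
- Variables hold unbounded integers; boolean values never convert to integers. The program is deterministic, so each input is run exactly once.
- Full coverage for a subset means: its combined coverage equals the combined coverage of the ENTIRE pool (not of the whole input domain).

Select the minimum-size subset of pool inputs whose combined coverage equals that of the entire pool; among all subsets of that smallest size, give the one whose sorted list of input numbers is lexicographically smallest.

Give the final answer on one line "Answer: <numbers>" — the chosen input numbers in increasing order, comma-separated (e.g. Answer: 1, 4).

run #1 (g=2, k=4) records B1=T, B2=E, B3=S, B5=T
run #2 (g=3, k=3) records B1=T, B2=E, B3=S, B5=T
run #3 (g=6, k=6) records B1=F, B2=E, B3=E, B4=T, B5=T
run #4 (g=8, k=4) records B1=F, B2=E, B3=E, B4=F, B5=F
run #5 (g=2, k=5) records B1=T, B2=E, B3=S, B5=T
together the pool reaches 9 outcomes: B1=T, B1=F, B2=E, B3=S, B3=E, B4=T, B4=F, B5=T, B5=F
checked all size-1 subsets: none covers 9 outcomes (max 5/9)
checked all size-2 subsets: none covers 9 outcomes (max 8/9)
inputs {1, 3, 4} (size 3) cover everything; no size-3 subset with a lexicographically smaller index list covers all 9

Answer: 1, 3, 4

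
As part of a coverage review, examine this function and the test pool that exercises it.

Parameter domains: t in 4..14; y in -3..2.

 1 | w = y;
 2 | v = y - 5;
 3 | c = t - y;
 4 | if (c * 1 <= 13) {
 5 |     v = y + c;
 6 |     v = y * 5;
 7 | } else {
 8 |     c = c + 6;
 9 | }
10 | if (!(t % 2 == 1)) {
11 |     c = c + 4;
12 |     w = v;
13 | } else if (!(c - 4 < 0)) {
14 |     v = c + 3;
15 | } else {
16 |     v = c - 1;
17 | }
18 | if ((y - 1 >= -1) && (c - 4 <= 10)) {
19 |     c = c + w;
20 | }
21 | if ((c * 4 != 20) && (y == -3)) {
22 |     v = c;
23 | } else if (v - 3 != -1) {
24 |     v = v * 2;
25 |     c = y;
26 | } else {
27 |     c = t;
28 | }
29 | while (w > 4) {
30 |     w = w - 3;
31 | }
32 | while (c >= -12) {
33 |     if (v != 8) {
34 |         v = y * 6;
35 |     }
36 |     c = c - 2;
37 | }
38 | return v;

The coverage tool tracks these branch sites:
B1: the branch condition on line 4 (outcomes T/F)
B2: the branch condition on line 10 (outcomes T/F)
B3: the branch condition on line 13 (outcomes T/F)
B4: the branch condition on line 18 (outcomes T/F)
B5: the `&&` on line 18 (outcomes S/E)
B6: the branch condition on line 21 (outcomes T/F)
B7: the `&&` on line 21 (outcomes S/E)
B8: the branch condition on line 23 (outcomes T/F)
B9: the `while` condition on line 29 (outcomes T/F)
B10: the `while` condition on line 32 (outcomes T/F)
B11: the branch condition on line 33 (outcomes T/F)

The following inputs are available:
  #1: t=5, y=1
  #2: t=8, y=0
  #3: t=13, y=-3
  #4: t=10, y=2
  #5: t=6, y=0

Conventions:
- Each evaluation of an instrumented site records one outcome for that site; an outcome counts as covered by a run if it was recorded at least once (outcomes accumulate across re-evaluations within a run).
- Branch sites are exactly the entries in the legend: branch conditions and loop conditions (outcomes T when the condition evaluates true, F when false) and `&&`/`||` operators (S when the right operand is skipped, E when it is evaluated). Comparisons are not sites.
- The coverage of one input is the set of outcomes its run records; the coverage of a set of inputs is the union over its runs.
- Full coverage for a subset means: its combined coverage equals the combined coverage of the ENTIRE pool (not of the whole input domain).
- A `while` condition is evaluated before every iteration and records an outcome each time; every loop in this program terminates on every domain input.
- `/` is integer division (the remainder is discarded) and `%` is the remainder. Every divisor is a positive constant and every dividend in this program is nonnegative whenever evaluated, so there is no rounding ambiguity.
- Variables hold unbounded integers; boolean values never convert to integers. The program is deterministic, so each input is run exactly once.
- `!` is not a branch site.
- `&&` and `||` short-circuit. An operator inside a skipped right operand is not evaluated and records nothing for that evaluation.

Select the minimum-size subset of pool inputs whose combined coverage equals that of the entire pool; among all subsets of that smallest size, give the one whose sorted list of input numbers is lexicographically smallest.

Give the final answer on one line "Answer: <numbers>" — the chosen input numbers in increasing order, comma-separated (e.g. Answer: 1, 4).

test 1 (t=5, y=1) hits B1=T, B2=F, B3=T, B4=T, B5=E, B6=F, B7=S, B8=T, B9=F, B10=T, B10=F, B11=T
test 2 (t=8, y=0) hits B1=T, B2=T, B4=T, B5=E, B6=F, B7=E, B8=T, B9=F, B10=T, B10=F, B11=T
test 3 (t=13, y=-3) hits B1=F, B2=F, B3=T, B4=F, B5=S, B6=T, B7=E, B9=F, B10=T, B10=F, B11=T
test 4 (t=10, y=2) hits B1=T, B2=T, B4=T, B5=E, B6=F, B7=E, B8=T, B9=T, B9=F, B10=T, B10=F, B11=T
test 5 (t=6, y=0) hits B1=T, B2=T, B4=T, B5=E, B6=F, B7=E, B8=T, B9=F, B10=T, B10=F, B11=T
union over all inputs: B1=T, B1=F, B2=T, B2=F, B3=T, B4=T, B4=F, B5=S, B5=E, B6=T, B6=F, B7=S, B7=E, B8=T, B9=T, B9=F, B10=T, B10=F, B11=T (19 outcomes)
every size-1 subset falls short of the 19 outcomes (best: 12/19)
every size-2 subset falls short of the 19 outcomes (best: 18/19)
size 3: inputs {1, 3, 4} cover all 19 outcomes, and no lexicographically smaller subset of this size does

Answer: 1, 3, 4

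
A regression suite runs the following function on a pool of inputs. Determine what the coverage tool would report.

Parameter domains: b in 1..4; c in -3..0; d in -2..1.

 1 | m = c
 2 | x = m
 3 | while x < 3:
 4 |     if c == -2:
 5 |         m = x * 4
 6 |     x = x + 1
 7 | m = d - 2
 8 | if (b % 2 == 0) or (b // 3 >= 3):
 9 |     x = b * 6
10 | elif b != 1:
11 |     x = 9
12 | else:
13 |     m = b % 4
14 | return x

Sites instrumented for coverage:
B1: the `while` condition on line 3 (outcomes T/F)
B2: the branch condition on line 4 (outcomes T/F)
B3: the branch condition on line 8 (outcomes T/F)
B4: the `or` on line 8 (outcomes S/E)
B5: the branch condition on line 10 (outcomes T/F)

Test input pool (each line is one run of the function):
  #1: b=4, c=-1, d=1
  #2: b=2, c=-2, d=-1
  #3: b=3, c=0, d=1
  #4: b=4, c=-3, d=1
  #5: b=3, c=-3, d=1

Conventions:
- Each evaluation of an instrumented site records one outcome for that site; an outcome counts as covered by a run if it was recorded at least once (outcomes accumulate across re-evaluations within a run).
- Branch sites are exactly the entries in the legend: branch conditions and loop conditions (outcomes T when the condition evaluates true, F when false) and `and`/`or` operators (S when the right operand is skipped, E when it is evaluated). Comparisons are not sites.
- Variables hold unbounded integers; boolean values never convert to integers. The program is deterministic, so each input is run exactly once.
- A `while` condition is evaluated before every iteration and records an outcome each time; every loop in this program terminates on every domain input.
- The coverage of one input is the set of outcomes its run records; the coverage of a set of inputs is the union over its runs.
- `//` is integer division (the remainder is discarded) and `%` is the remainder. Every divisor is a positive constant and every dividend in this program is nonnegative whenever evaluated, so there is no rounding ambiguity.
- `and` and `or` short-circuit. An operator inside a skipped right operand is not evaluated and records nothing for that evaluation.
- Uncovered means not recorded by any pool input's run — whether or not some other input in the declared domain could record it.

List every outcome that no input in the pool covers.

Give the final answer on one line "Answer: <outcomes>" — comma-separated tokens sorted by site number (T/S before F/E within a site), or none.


run #1 (b=4, c=-1, d=1) records B1=T, B1=F, B2=F, B3=T, B4=S
run #2 (b=2, c=-2, d=-1) records B1=T, B1=F, B2=T, B3=T, B4=S
run #3 (b=3, c=0, d=1) records B1=T, B1=F, B2=F, B3=F, B4=E, B5=T
run #4 (b=4, c=-3, d=1) records B1=T, B1=F, B2=F, B3=T, B4=S
run #5 (b=3, c=-3, d=1) records B1=T, B1=F, B2=F, B3=F, B4=E, B5=T
union over the pool: B1=T, B1=F, B2=T, B2=F, B3=T, B3=F, B4=S, B4=E, B5=T
uncovered (1 of 10): B5=F
Answer: B5=F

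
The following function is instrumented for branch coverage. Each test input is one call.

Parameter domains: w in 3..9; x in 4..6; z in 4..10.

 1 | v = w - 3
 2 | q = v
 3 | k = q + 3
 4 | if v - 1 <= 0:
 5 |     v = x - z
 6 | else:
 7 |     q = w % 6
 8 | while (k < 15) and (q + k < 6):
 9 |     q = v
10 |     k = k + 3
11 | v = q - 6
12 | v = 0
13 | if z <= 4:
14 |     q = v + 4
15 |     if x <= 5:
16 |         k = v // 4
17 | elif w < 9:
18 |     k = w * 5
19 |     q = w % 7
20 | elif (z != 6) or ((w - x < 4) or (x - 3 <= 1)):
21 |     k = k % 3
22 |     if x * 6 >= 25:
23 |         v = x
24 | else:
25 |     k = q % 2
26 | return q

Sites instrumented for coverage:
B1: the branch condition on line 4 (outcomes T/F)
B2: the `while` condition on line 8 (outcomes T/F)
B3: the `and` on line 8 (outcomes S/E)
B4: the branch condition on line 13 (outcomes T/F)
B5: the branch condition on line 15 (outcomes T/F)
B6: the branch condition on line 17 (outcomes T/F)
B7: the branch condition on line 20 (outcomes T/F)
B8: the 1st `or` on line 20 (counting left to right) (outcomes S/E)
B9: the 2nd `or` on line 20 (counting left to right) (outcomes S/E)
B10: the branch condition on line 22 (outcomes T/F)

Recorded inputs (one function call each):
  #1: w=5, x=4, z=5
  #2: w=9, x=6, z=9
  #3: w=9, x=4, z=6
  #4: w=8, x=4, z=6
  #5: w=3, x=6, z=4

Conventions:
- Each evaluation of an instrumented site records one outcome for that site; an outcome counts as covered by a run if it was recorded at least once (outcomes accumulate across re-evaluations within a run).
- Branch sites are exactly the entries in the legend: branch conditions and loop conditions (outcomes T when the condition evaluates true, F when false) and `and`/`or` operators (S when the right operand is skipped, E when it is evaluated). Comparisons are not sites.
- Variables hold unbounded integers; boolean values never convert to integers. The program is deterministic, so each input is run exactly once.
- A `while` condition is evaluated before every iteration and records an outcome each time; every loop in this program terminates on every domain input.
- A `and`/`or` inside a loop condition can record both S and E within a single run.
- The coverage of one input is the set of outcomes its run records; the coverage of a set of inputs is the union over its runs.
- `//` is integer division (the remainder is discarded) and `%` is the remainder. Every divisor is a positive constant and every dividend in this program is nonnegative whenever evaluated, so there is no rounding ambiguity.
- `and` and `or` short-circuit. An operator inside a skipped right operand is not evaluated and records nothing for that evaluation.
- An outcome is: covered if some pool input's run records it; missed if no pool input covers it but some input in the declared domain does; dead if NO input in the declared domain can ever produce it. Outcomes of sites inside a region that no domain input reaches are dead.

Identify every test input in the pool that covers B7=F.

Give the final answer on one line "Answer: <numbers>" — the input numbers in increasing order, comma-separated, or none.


input #1 (w=5, x=4, z=5): does not record B7=F
input #2 (w=9, x=6, z=9): does not record B7=F
input #3 (w=9, x=4, z=6): does not record B7=F
input #4 (w=8, x=4, z=6): does not record B7=F
input #5 (w=3, x=6, z=4): does not record B7=F
Answer: none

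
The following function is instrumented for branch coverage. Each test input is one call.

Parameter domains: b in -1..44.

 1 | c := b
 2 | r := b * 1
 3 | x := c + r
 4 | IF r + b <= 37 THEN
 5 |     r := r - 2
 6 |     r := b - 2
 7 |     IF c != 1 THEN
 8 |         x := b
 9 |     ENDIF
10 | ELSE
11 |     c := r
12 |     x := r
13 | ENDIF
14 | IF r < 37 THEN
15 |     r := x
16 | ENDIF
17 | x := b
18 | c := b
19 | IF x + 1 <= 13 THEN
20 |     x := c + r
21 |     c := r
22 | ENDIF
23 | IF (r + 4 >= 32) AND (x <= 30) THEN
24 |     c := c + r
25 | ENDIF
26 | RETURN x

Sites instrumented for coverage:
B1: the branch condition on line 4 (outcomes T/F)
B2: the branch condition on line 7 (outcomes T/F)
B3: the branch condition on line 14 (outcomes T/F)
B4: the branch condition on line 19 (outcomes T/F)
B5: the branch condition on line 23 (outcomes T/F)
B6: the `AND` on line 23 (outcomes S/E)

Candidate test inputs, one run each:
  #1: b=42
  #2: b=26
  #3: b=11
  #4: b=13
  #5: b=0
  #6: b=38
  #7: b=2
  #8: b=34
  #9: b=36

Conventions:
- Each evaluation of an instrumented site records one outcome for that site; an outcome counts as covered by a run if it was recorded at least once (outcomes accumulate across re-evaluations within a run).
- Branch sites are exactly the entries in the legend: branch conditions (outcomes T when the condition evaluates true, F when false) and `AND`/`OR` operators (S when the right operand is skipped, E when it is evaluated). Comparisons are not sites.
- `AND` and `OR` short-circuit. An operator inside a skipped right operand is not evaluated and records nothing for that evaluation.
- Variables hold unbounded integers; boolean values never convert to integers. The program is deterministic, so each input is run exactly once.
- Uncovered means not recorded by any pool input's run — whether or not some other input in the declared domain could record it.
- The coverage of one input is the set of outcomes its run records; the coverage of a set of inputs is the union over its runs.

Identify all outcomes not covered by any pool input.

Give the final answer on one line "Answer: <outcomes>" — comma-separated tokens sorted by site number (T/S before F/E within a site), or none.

test 1 (b=42) fires B1->F, B3->F, B4->F, B6->E, B5->F; hits B1=F, B3=F, B4=F, B5=F, B6=E
test 2 (b=26) fires B1->F, B3->T, B4->F, B6->S, B5->F; hits B1=F, B3=T, B4=F, B5=F, B6=S
test 3 (b=11) fires B1->T, B2->T, B3->T, B4->T, B6->S, B5->F; hits B1=T, B2=T, B3=T, B4=T, B5=F, B6=S
test 4 (b=13) fires B1->T, B2->T, B3->T, B4->F, B6->S, B5->F; hits B1=T, B2=T, B3=T, B4=F, B5=F, B6=S
test 5 (b=0) fires B1->T, B2->T, B3->T, B4->T, B6->S, B5->F; hits B1=T, B2=T, B3=T, B4=T, B5=F, B6=S
test 6 (b=38) fires B1->F, B3->F, B4->F, B6->E, B5->F; hits B1=F, B3=F, B4=F, B5=F, B6=E
test 7 (b=2) fires B1->T, B2->T, B3->T, B4->T, B6->S, B5->F; hits B1=T, B2=T, B3=T, B4=T, B5=F, B6=S
test 8 (b=34) fires B1->F, B3->T, B4->F, B6->E, B5->F; hits B1=F, B3=T, B4=F, B5=F, B6=E
test 9 (b=36) fires B1->F, B3->T, B4->F, B6->E, B5->F; hits B1=F, B3=T, B4=F, B5=F, B6=E
union over the pool: B1=T, B1=F, B2=T, B3=T, B3=F, B4=T, B4=F, B5=F, B6=S, B6=E
uncovered (2 of 12): B2=F, B5=T

Answer: B2=F, B5=T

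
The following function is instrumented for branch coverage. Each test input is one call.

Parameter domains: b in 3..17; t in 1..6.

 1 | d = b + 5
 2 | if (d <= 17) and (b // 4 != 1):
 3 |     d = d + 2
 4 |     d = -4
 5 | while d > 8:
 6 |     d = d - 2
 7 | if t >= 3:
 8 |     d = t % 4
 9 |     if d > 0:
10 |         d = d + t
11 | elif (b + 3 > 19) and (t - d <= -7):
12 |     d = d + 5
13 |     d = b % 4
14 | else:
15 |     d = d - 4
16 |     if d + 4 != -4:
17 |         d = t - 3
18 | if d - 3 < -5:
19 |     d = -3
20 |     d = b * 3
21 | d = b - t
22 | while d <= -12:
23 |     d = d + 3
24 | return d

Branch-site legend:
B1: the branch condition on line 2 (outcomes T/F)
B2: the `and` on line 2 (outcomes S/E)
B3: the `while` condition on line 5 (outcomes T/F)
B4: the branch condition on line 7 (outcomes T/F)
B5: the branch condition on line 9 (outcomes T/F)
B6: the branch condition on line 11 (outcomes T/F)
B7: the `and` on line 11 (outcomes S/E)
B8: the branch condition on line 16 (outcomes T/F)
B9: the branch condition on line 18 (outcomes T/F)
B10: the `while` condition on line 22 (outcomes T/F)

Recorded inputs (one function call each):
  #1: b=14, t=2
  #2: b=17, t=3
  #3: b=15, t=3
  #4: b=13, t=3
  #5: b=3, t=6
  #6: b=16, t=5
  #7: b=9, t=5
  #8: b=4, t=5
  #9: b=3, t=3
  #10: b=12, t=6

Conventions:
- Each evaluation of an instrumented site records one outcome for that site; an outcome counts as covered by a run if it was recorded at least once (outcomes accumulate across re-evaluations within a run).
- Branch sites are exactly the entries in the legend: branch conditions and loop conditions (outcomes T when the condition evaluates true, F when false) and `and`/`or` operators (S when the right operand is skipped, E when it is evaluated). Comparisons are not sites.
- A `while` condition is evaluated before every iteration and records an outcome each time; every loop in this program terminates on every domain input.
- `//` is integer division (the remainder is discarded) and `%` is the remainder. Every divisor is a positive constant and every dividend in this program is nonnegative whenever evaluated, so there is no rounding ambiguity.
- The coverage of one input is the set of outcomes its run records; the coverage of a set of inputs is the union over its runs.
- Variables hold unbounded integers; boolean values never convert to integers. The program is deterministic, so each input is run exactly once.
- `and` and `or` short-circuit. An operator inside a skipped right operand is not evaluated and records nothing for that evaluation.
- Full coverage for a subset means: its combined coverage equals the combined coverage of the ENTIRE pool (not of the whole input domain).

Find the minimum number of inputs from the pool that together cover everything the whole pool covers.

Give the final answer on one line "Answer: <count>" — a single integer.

test 1 (b=14, t=2) fires B2->S, B1->F, B3->T, B3->T, B3->T, B3->T, B3->T, B3->T, B3->F, B4->F, B7->S, B6->F, B8->T, B9->F, ...; hits B1=F, B2=S, B3=T, B3=F, B4=F, B6=F, B7=S, B8=T, B9=F, B10=F
test 2 (b=17, t=3) fires B2->S, B1->F, B3->T, B3->T, B3->T, B3->T, B3->T, B3->T, B3->T, B3->F, B4->T, B5->T, B9->F, B10->F; hits B1=F, B2=S, B3=T, B3=F, B4=T, B5=T, B9=F, B10=F
test 3 (b=15, t=3) fires B2->S, B1->F, B3->T, B3->T, B3->T, B3->T, B3->T, B3->T, B3->F, B4->T, B5->T, B9->F, B10->F; hits B1=F, B2=S, B3=T, B3=F, B4=T, B5=T, B9=F, B10=F
test 4 (b=13, t=3) fires B2->S, B1->F, B3->T, B3->T, B3->T, B3->T, B3->T, B3->F, B4->T, B5->T, B9->F, B10->F; hits B1=F, B2=S, B3=T, B3=F, B4=T, B5=T, B9=F, B10=F
test 5 (b=3, t=6) fires B2->E, B1->T, B3->F, B4->T, B5->T, B9->F, B10->F; hits B1=T, B2=E, B3=F, B4=T, B5=T, B9=F, B10=F
test 6 (b=16, t=5) fires B2->S, B1->F, B3->T, B3->T, B3->T, B3->T, B3->T, B3->T, B3->T, B3->F, B4->T, B5->T, B9->F, B10->F; hits B1=F, B2=S, B3=T, B3=F, B4=T, B5=T, B9=F, B10=F
test 7 (b=9, t=5) fires B2->E, B1->T, B3->F, B4->T, B5->T, B9->F, B10->F; hits B1=T, B2=E, B3=F, B4=T, B5=T, B9=F, B10=F
test 8 (b=4, t=5) fires B2->E, B1->F, B3->T, B3->F, B4->T, B5->T, B9->F, B10->F; hits B1=F, B2=E, B3=T, B3=F, B4=T, B5=T, B9=F, B10=F
test 9 (b=3, t=3) fires B2->E, B1->T, B3->F, B4->T, B5->T, B9->F, B10->F; hits B1=T, B2=E, B3=F, B4=T, B5=T, B9=F, B10=F
test 10 (b=12, t=6) fires B2->E, B1->T, B3->F, B4->T, B5->T, B9->F, B10->F; hits B1=T, B2=E, B3=F, B4=T, B5=T, B9=F, B10=F
union over all inputs: B1=T, B1=F, B2=S, B2=E, B3=T, B3=F, B4=T, B4=F, B5=T, B6=F, B7=S, B8=T, B9=F, B10=F (14 outcomes)
checked all size-1 subsets: none covers 14 outcomes (max 10/14)
the canonical winner is {1, 5}: size 2, full 14-outcome coverage, earliest index list among size-2 covers

Answer: 2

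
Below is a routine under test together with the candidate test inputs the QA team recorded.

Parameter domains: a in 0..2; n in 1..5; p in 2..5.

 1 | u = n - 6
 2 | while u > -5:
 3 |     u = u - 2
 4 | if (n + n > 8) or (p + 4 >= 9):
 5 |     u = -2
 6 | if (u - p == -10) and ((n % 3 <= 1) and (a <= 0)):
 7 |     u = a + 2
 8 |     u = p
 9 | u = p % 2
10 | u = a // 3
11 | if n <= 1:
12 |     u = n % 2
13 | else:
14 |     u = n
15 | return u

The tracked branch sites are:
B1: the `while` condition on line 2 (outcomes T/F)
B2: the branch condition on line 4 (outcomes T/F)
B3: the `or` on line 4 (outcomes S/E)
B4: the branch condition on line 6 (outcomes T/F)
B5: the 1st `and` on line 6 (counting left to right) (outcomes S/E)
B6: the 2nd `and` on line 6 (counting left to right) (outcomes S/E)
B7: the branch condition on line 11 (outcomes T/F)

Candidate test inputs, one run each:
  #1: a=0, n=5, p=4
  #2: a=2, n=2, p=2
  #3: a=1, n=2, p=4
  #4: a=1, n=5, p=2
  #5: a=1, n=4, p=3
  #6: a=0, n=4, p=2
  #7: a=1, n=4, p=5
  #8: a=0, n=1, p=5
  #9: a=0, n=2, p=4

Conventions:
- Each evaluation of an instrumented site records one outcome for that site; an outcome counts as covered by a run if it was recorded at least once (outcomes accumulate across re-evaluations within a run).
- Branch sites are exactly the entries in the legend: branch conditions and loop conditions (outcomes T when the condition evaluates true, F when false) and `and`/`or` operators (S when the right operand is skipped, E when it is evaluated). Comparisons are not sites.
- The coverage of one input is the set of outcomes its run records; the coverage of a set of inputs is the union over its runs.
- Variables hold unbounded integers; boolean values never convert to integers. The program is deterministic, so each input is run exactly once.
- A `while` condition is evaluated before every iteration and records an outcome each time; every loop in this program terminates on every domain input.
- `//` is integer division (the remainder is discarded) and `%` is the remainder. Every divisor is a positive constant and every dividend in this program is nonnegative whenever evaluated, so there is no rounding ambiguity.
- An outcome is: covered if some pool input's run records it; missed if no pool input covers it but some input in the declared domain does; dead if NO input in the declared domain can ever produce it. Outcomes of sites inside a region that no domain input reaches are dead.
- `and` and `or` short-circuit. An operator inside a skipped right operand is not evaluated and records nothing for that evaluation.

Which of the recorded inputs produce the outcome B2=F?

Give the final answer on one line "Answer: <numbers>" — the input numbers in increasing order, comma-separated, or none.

input #1 (a=0, n=5, p=4): misses B2=F
input #2 (a=2, n=2, p=2): covers B2=F
input #3 (a=1, n=2, p=4): covers B2=F
input #4 (a=1, n=5, p=2): misses B2=F
input #5 (a=1, n=4, p=3): covers B2=F
input #6 (a=0, n=4, p=2): covers B2=F
input #7 (a=1, n=4, p=5): misses B2=F
input #8 (a=0, n=1, p=5): misses B2=F
input #9 (a=0, n=2, p=4): covers B2=F

Answer: 2, 3, 5, 6, 9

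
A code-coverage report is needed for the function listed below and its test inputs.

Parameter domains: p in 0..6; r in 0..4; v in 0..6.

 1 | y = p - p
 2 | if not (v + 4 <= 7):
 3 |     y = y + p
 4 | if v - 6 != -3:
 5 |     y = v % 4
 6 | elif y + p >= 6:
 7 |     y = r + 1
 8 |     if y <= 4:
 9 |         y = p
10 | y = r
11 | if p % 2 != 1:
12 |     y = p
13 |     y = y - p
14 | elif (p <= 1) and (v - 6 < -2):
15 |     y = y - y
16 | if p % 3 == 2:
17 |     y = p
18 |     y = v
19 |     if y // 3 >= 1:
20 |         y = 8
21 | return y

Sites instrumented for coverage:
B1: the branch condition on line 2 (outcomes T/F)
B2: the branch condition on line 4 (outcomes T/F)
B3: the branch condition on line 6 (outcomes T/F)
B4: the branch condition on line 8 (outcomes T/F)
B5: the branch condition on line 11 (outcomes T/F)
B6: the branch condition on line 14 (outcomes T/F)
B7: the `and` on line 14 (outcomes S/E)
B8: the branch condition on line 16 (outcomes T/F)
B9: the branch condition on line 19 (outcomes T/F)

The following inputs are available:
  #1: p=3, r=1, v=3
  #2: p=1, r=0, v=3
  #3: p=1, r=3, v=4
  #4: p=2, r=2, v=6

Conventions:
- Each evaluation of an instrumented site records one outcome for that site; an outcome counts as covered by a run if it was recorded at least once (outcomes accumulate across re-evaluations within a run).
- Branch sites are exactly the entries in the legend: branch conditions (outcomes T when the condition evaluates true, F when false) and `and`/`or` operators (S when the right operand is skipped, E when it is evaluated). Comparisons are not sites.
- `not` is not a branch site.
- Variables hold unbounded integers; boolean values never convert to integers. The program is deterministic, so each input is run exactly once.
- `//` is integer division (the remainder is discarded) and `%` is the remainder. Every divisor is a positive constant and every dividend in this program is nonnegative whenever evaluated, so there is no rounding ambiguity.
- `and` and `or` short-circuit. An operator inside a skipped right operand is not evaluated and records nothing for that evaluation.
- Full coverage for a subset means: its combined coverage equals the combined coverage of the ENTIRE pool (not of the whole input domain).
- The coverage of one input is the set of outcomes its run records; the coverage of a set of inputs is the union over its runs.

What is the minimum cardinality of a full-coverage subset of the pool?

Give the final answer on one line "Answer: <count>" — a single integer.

input #1, p=3, r=1, v=3: events B1->F, B2->F, B3->F, B5->F, B7->S, B6->F, B8->F; outcomes B1=F, B2=F, B3=F, B5=F, B6=F, B7=S, B8=F
input #2, p=1, r=0, v=3: events B1->F, B2->F, B3->F, B5->F, B7->E, B6->T, B8->F; outcomes B1=F, B2=F, B3=F, B5=F, B6=T, B7=E, B8=F
input #3, p=1, r=3, v=4: events B1->T, B2->T, B5->F, B7->E, B6->F, B8->F; outcomes B1=T, B2=T, B5=F, B6=F, B7=E, B8=F
input #4, p=2, r=2, v=6: events B1->T, B2->T, B5->T, B8->T, B9->T; outcomes B1=T, B2=T, B5=T, B8=T, B9=T
pool-wide coverage (14 outcomes): B1=T, B1=F, B2=T, B2=F, B3=F, B5=T, B5=F, B6=T, B6=F, B7=S, B7=E, B8=T, B8=F, B9=T
every size-1 subset falls short of the 14 outcomes (best: 7/14)
every size-2 subset falls short of the 14 outcomes (best: 12/14)
at size 3, {1, 2, 4} reaches all 14 outcomes; every lexicographically earlier size-3 subset fails

Answer: 3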